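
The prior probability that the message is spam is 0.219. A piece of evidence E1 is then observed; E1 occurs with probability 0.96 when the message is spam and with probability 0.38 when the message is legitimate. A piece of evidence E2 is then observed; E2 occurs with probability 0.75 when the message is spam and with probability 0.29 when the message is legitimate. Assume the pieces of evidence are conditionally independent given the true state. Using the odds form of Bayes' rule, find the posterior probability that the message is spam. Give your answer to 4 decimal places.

Posterior probability ≈ 0.6469

Prior odds = 0.219/(1−0.219) = 0.28041. In log-odds, ln(0.28041) = -1.2715.
Add log likelihood ratios: ln(2.5263) + ln(2.5862) = 1.8770.
Posterior log-odds = 0.60545, so posterior odds = exp(0.60545) = 1.8321. Converting, P(H|E) = 1.8321/2.8321 = 0.6469.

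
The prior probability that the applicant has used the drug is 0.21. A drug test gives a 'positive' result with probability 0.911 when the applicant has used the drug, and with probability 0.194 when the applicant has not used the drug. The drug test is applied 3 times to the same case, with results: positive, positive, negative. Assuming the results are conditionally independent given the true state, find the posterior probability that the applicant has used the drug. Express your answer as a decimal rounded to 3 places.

Let H be the event that the applicant has used the drug; start with P(H) = 0.21. P('positive'|H) = 0.911, P('positive'|¬H) = 0.194.
Update on result 1 ('positive'): P(H) ← 0.911·0.2100 / (0.911·0.2100 + 0.194·0.7900) = 0.19131/0.34457 = 0.5552.
Update on result 2 ('positive'): P(H) ← 0.911·0.5552 / (0.911·0.5552 + 0.194·0.4448) = 0.50580/0.59209 = 0.8543.
Update on result 3 ('negative'): P(H) ← 0.089·0.8543 / (0.089·0.8543 + 0.806·0.1457) = 0.076030/0.19349 = 0.3929.

Posterior P(H) ≈ 0.393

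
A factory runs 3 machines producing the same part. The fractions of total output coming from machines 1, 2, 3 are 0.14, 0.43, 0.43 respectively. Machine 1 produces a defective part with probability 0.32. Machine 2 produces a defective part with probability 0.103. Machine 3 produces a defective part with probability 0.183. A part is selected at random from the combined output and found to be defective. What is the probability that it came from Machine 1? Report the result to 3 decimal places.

Tabulate prior·likelihood by source: [1] prior 0.14, lik 0.32, product 0.04480; [2] prior 0.43, lik 0.103, product 0.04429; [3] prior 0.43, lik 0.183, product 0.07869.
Normalizing constant = 0.16778; the posterior for Machine 1 is its product over the sum, 0.04480/0.16778 = 0.267.

Posterior probability ≈ 0.267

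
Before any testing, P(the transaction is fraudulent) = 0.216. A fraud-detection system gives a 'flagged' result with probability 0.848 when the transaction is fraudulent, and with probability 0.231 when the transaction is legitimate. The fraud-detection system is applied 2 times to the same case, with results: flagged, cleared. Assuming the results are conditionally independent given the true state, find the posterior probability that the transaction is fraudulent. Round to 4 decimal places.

Posterior P(H) ≈ 0.1666

With H the event that the transaction is fraudulent, the joint likelihood of the observed sequence is P(data|H) = 0.848·0.152 = 0.12890 and P(data|¬H) = 0.231·0.769 = 0.17764.
Bayes: P(H|data) = 0.216·0.12890 / (0.216·0.12890 + 0.784·0.17764) = 0.027842/0.16711 = 0.1666.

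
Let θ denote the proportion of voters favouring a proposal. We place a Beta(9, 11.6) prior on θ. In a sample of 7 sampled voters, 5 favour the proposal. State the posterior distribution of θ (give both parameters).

Posterior: Beta(14, 13.6)

The binomial likelihood is conjugate to the Beta prior: with 5 successes and 2 failures, the posterior is Beta(9+5, 11.6+2) = Beta(14, 13.6).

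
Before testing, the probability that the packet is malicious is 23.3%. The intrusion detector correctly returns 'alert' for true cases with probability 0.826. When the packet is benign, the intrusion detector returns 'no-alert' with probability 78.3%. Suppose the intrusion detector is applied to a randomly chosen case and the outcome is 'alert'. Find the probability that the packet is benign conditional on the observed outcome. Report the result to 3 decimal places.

P(¬H | E) ≈ 0.464

Write H for 'the packet is malicious'. Prior odds H:¬H = 0.233/0.767 = 0.30378. For the 'alert' outcome, the likelihood ratio is 0.826/0.217 = 3.8065.
Posterior odds = 0.30378 × 3.8065 = 1.1563, so P(H|E) = 1.1563/(1+1.1563) = 0.536. Then P(¬H|E) = 1 − 0.536 = 0.464.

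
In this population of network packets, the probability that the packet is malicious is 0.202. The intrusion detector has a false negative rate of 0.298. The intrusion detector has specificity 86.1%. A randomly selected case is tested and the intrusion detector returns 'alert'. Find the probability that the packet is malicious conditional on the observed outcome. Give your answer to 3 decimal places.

P(H | E) ≈ 0.561

Write H for 'the packet is malicious'. Prior odds H:¬H = 0.202/0.798 = 0.25313. For the 'alert' outcome, the likelihood ratio is 0.702/0.139 = 5.0504.
Posterior odds = 0.25313 × 5.0504 = 1.2784, so P(H|E) = 1.2784/(1+1.2784) = 0.561.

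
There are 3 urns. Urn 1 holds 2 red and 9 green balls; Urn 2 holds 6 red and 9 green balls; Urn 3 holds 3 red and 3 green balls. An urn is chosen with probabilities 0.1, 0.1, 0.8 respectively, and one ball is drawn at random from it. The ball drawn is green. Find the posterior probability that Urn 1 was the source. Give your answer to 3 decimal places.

P(green|Urn 1) = 0.8182; P(green|Urn 2) = 0.6; P(green|Urn 3) = 0.5.
Prior × likelihood for each source: 0.1·0.8182=0.08182, 0.1·0.6=0.06000, 0.8·0.5=0.4000. Summing gives P(green) = 0.54182.
P(Urn 1 | green) = 0.08182 / 0.54182 = 0.151.

Posterior probability ≈ 0.151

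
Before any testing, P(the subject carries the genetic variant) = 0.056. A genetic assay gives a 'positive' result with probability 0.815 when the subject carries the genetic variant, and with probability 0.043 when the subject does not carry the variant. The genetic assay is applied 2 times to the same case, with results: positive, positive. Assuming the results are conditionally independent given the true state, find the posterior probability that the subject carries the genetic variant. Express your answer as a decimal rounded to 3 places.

Posterior P(H) ≈ 0.955

Let H be the event that the subject carries the genetic variant; start with P(H) = 0.056. P('positive'|H) = 0.815, P('positive'|¬H) = 0.043.
Update on result 1 ('positive'): P(H) ← 0.815·0.0560 / (0.815·0.0560 + 0.043·0.9440) = 0.045640/0.086232 = 0.5293.
Update on result 2 ('positive'): P(H) ← 0.815·0.5293 / (0.815·0.5293 + 0.043·0.4707) = 0.43135/0.45160 = 0.9552.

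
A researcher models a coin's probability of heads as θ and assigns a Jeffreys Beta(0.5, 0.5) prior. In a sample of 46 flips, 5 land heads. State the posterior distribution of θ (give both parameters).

Posterior: Beta(5.5, 41.5)

Observing 5 successes and 41 failures updates Beta(0.5, 0.5) by adding the success and failure counts to the two shape parameters: α = 0.5+5 = 5.5, β = 0.5+41 = 41.5.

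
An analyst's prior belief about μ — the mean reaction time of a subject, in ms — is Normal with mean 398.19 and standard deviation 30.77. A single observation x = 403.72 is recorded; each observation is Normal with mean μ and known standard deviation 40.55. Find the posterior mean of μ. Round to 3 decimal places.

Posterior mean ≈ 400.211

Prior precision 1/τ₀² = 1/30.77² = 0.00105620; data precision n/σ² = 1/40.55² = 0.00060816.
Posterior precision = 0.00105620 + 0.00060816 = 0.00166436.
Posterior mean = (0.00105620·398.19 + 0.00060816·403.72) / 0.00166436 = 400.211.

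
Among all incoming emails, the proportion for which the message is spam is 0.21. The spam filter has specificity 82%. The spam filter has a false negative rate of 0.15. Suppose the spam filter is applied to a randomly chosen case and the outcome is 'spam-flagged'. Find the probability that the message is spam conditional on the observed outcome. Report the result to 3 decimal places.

P(H | E) ≈ 0.557

Let H be the event that the message is spam. P(H) = 0.21, so P(¬H) = 0.79. With E the 'spam-flagged' result, P(E|H) = 0.85 and P(E|¬H) = 0.18.
P(E) = 0.85·0.21 + 0.18·0.79 = 0.17850 + 0.14220 = 0.32070.
By Bayes' theorem, P(H|E) = 0.17850 / 0.32070 = 0.557.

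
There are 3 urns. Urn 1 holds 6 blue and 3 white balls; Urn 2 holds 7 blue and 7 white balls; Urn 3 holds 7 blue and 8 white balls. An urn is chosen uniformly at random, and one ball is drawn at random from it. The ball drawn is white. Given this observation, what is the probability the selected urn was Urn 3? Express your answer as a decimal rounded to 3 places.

Posterior probability ≈ 0.390

Tabulate prior·likelihood by source: [1] prior 0.333333, lik 0.3333, product 0.1111; [2] prior 0.333333, lik 0.5, product 0.1667; [3] prior 0.333333, lik 0.5333, product 0.1778.
Normalizing constant = 0.45556; the posterior for Urn 3 is its product over the sum, 0.1778/0.45556 = 0.390.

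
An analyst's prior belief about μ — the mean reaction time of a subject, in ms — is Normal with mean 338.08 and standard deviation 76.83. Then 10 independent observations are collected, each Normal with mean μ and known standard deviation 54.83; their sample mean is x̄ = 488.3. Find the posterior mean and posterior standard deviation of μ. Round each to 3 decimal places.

Prior precision 1/τ₀² = 1/76.83² = 0.00016941; data precision n/σ² = 10/54.83² = 0.00332632.
Posterior precision = 0.00016941 + 0.00332632 = 0.00349573, giving posterior SD = 1/√0.00349573 = 16.913.
Posterior mean = (0.00016941·338.08 + 0.00332632·488.3) / 0.00349573 = 481.020.

Posterior mean ≈ 481.020; posterior SD ≈ 16.913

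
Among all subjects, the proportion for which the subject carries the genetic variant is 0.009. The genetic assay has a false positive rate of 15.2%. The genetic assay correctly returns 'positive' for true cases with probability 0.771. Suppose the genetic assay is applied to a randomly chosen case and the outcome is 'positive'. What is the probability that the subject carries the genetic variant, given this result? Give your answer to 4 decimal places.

Let H be the event that the subject carries the genetic variant. P(H) = 0.009, so P(¬H) = 0.991. With E the 'positive' result, P(E|H) = 0.771 and P(E|¬H) = 0.152.
P(E) = 0.771·0.009 + 0.152·0.991 = 0.0069390 + 0.15063 = 0.15757.
By Bayes' theorem, P(H|E) = 0.0069390 / 0.15757 = 0.0440.

P(H | E) ≈ 0.0440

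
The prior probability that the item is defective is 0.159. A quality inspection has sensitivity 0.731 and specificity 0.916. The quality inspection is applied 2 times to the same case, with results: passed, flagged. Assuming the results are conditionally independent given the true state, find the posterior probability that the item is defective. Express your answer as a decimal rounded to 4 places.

Posterior P(H) ≈ 0.3258

Let H be the event that the item is defective; start with P(H) = 0.159. P('flagged'|H) = 0.731, P('flagged'|¬H) = 0.084.
Update on result 1 ('passed'): P(H) ← 0.269·0.1590 / (0.269·0.1590 + 0.916·0.8410) = 0.042771/0.81313 = 0.0526.
Update on result 2 ('flagged'): P(H) ← 0.731·0.0526 / (0.731·0.0526 + 0.084·0.9474) = 0.038451/0.11803 = 0.3258.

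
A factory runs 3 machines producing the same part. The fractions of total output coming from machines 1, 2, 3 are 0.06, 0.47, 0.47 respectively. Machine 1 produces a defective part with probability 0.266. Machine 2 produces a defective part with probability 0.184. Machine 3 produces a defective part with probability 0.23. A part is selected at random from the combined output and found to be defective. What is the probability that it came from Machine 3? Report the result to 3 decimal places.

Tabulate prior·likelihood by source: [1] prior 0.06, lik 0.266, product 0.01596; [2] prior 0.47, lik 0.184, product 0.08648; [3] prior 0.47, lik 0.23, product 0.1081.
Normalizing constant = 0.21054; the posterior for Machine 3 is its product over the sum, 0.1081/0.21054 = 0.513.

Posterior probability ≈ 0.513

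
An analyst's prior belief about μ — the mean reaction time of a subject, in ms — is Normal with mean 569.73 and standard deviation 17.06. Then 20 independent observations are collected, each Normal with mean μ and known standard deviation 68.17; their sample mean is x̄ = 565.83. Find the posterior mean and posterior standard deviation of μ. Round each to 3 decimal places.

Posterior mean ≈ 567.561; posterior SD ≈ 11.367

Prior precision 1/τ₀² = 1/17.06² = 0.00343591; data precision n/σ² = 20/68.17² = 0.00430371.
Posterior precision = 0.00343591 + 0.00430371 = 0.00773963, giving posterior SD = 1/√0.00773963 = 11.367.
Posterior mean = (0.00343591·569.73 + 0.00430371·565.83) / 0.00773963 = 567.561.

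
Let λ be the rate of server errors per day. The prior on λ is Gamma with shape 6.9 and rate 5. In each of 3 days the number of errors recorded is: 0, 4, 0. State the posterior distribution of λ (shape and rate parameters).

Total count ∑xᵢ = 4 over n = 3 days.
Gamma is conjugate to the Poisson likelihood: posterior is Gamma(shape = 6.9+4 = 10.9, rate = 5+3 = 8).

Posterior: Gamma(shape=10.9, rate=8)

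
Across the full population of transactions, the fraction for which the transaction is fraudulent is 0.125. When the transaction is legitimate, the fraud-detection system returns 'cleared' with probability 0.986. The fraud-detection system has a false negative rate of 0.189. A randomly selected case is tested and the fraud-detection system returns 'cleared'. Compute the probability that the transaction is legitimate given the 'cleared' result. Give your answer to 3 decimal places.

P(¬H | E) ≈ 0.973

Let H be the event that the transaction is fraudulent. P(H) = 0.125, so P(¬H) = 0.875. With E the 'cleared' result, P(E|H) = 0.189 and P(E|¬H) = 0.986.
P(E) = 0.189·0.125 + 0.986·0.875 = 0.023625 + 0.86275 = 0.88638.
By Bayes' theorem, P(H|E) = 0.023625 / 0.88638 = 0.027. Hence P(¬H|E) = 1 − 0.027 = 0.973.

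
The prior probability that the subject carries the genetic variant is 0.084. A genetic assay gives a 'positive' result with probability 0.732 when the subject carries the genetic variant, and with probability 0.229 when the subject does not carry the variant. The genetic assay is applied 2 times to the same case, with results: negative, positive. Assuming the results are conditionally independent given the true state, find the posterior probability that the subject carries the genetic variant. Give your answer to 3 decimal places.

With H the event that the subject carries the genetic variant, the joint likelihood of the observed sequence is P(data|H) = 0.268·0.732 = 0.19618 and P(data|¬H) = 0.771·0.229 = 0.17656.
Bayes: P(H|data) = 0.084·0.19618 / (0.084·0.19618 + 0.916·0.17656) = 0.016479/0.17821 = 0.0925.

Posterior P(H) ≈ 0.092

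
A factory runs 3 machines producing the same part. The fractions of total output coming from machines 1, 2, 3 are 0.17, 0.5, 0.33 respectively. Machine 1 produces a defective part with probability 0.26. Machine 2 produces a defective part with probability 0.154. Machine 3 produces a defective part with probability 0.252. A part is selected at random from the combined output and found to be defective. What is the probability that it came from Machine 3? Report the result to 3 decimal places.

Tabulate prior·likelihood by source: [1] prior 0.17, lik 0.26, product 0.04420; [2] prior 0.5, lik 0.154, product 0.07700; [3] prior 0.33, lik 0.252, product 0.08316.
Normalizing constant = 0.20436; the posterior for Machine 3 is its product over the sum, 0.08316/0.20436 = 0.407.

Posterior probability ≈ 0.407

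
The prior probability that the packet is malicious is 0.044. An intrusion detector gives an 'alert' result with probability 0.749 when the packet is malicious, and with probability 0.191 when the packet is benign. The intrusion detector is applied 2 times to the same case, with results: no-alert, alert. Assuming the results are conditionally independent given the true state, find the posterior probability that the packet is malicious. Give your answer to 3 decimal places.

Posterior P(H) ≈ 0.053

Let H be the event that the packet is malicious; start with P(H) = 0.044. P('alert'|H) = 0.749, P('alert'|¬H) = 0.191.
Update on result 1 ('no-alert'): P(H) ← 0.251·0.0440 / (0.251·0.0440 + 0.809·0.9560) = 0.011044/0.78445 = 0.0141.
Update on result 2 ('alert'): P(H) ← 0.749·0.0141 / (0.749·0.0141 + 0.191·0.9859) = 0.010545/0.19886 = 0.0530.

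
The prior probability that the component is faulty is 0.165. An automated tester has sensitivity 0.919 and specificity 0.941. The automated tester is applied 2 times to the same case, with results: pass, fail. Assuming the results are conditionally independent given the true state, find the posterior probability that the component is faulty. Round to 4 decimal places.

Posterior P(H) ≈ 0.2095

With H the event that the component is faulty, the joint likelihood of the observed sequence is P(data|H) = 0.081·0.919 = 0.074439 and P(data|¬H) = 0.941·0.059 = 0.055519.
Bayes: P(H|data) = 0.165·0.074439 / (0.165·0.074439 + 0.835·0.055519) = 0.012282/0.058641 = 0.2095.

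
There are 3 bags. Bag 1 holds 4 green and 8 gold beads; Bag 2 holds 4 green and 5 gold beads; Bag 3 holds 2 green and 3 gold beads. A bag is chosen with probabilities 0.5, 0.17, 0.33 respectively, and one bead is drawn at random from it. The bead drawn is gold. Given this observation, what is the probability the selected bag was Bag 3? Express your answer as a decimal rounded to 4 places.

P(gold|Bag 1) = 0.6667; P(gold|Bag 2) = 0.5556; P(gold|Bag 3) = 0.6.
Prior × likelihood for each source: 0.5·0.6667=0.3333, 0.17·0.5556=0.09444, 0.33·0.6=0.1980. Summing gives P(gold) = 0.62578.
P(Bag 3 | gold) = 0.1980 / 0.62578 = 0.3164.

Posterior probability ≈ 0.3164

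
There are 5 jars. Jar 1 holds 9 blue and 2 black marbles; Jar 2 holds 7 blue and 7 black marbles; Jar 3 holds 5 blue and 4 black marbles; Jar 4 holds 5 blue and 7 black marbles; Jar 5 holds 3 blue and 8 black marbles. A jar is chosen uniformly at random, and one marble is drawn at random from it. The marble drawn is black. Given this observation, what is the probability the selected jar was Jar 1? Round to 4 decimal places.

Posterior probability ≈ 0.0746

Tabulate prior·likelihood by source: [1] prior 0.2, lik 0.1818, product 0.03636; [2] prior 0.2, lik 0.5, product 0.1000; [3] prior 0.2, lik 0.4444, product 0.08889; [4] prior 0.2, lik 0.5833, product 0.1167; [5] prior 0.2, lik 0.7273, product 0.1455.
Normalizing constant = 0.48737; the posterior for Jar 1 is its product over the sum, 0.03636/0.48737 = 0.0746.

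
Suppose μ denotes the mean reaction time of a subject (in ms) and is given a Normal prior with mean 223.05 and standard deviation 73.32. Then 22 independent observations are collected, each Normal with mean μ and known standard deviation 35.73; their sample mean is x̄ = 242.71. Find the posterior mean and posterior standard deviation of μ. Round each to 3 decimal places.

Prior precision 1/τ₀² = 1/73.32² = 0.00018602; data precision n/σ² = 22/35.73² = 0.0172328.
Posterior precision = 0.00018602 + 0.0172328 = 0.0174188, giving posterior SD = 1/√0.0174188 = 7.577.
Posterior mean = (0.00018602·223.05 + 0.0172328·242.71) / 0.0174188 = 242.500.

Posterior mean ≈ 242.500; posterior SD ≈ 7.577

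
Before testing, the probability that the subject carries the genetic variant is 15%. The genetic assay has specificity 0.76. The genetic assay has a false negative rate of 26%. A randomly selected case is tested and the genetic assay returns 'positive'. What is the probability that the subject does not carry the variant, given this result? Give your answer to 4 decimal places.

P(¬H | E) ≈ 0.6476

Write H for 'the subject carries the genetic variant'. Prior odds H:¬H = 0.15/0.85 = 0.17647. For the 'positive' outcome, the likelihood ratio is 0.74/0.24 = 3.0833.
Posterior odds = 0.17647 × 3.0833 = 0.54412, so P(H|E) = 0.54412/(1+0.54412) = 0.3524. Then P(¬H|E) = 1 − 0.3524 = 0.6476.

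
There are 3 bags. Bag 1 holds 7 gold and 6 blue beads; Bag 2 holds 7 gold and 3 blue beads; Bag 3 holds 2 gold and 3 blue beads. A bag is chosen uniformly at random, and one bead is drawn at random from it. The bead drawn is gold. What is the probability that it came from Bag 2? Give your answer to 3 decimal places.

Posterior probability ≈ 0.427

Tabulate prior·likelihood by source: [1] prior 0.333333, lik 0.5385, product 0.1795; [2] prior 0.333333, lik 0.7, product 0.2333; [3] prior 0.333333, lik 0.4, product 0.1333.
Normalizing constant = 0.54615; the posterior for Bag 2 is its product over the sum, 0.2333/0.54615 = 0.427.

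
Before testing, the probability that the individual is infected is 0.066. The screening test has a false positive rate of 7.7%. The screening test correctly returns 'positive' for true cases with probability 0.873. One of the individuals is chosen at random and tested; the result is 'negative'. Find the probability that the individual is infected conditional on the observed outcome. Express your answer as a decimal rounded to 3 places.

P(H | E) ≈ 0.010

Let H be the event that the individual is infected. P(H) = 0.066, so P(¬H) = 0.934. With E the 'negative' result, P(E|H) = 0.127 and P(E|¬H) = 0.923.
P(E) = 0.127·0.066 + 0.923·0.934 = 0.0083820 + 0.86208 = 0.87046.
By Bayes' theorem, P(H|E) = 0.0083820 / 0.87046 = 0.010.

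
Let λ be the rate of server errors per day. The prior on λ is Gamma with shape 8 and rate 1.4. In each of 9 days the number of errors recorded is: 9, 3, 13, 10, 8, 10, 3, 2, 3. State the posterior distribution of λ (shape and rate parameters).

Posterior: Gamma(shape=69, rate=10.4)

Total count ∑xᵢ = 61 over n = 9 days.
Gamma is conjugate to the Poisson likelihood: posterior is Gamma(shape = 8+61 = 69, rate = 1.4+9 = 10.4).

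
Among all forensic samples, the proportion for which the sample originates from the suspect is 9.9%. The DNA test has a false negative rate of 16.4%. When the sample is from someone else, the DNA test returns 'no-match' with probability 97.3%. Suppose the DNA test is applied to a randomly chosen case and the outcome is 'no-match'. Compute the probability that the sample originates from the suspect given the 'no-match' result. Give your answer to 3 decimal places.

P(H | E) ≈ 0.018

Let H be the event that the sample originates from the suspect. P(H) = 0.099, so P(¬H) = 0.901. With E the 'no-match' result, P(E|H) = 0.164 and P(E|¬H) = 0.973.
P(E) = 0.164·0.099 + 0.973·0.901 = 0.016236 + 0.87667 = 0.89291.
By Bayes' theorem, P(H|E) = 0.016236 / 0.89291 = 0.018.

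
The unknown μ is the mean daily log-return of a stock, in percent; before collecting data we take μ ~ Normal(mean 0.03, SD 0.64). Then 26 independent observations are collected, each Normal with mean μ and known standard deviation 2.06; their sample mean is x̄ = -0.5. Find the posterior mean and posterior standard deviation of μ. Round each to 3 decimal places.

Posterior mean ≈ -0.349; posterior SD ≈ 0.342

With known σ, the Normal prior is conjugate. Weight on the data is w = (n/σ²)/(n/σ² + 1/τ₀²) = 6.12687/(6.12687+2.44141) = 0.71506.
Posterior mean = w·x̄ + (1−w)·μ₀ = 0.71506·-0.5 + 0.28494·0.03 = -0.349. Posterior variance = 1/(6.12687+2.44141) = 0.116710, so SD = 0.342.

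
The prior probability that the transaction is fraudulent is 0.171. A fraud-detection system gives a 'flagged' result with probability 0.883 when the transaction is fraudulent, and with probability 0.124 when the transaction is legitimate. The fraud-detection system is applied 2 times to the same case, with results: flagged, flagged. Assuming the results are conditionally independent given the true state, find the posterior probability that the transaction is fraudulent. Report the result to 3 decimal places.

Posterior P(H) ≈ 0.913

With H the event that the transaction is fraudulent, the joint likelihood of the observed sequence is P(data|H) = 0.883·0.883 = 0.77969 and P(data|¬H) = 0.124·0.124 = 0.015376.
Bayes: P(H|data) = 0.171·0.77969 / (0.171·0.77969 + 0.829·0.015376) = 0.13333/0.14607 = 0.9127.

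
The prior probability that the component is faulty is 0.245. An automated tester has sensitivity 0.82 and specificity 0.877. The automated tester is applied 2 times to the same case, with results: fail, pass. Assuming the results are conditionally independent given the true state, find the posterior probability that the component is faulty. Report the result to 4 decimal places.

Posterior P(H) ≈ 0.3075

With H the event that the component is faulty, the joint likelihood of the observed sequence is P(data|H) = 0.82·0.18 = 0.14760 and P(data|¬H) = 0.123·0.877 = 0.10787.
Bayes: P(H|data) = 0.245·0.14760 / (0.245·0.14760 + 0.755·0.10787) = 0.036162/0.11760 = 0.3075.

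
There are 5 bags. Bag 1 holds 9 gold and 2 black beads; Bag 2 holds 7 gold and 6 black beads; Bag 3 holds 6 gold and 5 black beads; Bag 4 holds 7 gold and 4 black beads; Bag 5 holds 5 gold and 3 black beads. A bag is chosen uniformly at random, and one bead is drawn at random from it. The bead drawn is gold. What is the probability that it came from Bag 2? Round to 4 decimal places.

Tabulate prior·likelihood by source: [1] prior 0.2, lik 0.8182, product 0.1636; [2] prior 0.2, lik 0.5385, product 0.1077; [3] prior 0.2, lik 0.5455, product 0.1091; [4] prior 0.2, lik 0.6364, product 0.1273; [5] prior 0.2, lik 0.625, product 0.1250.
Normalizing constant = 0.63269; the posterior for Bag 2 is its product over the sum, 0.1077/0.63269 = 0.1702.

Posterior probability ≈ 0.1702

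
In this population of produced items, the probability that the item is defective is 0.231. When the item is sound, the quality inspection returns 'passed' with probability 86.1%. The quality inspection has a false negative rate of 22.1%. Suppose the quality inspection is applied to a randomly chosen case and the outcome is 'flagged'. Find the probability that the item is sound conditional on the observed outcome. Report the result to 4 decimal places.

P(¬H | E) ≈ 0.3727

Write H for 'the item is defective'. Prior odds H:¬H = 0.231/0.769 = 0.30039. For the 'flagged' outcome, the likelihood ratio is 0.779/0.139 = 5.6043.
Posterior odds = 0.30039 × 5.6043 = 1.6835, so P(H|E) = 1.6835/(1+1.6835) = 0.6273. Then P(¬H|E) = 1 − 0.6273 = 0.3727.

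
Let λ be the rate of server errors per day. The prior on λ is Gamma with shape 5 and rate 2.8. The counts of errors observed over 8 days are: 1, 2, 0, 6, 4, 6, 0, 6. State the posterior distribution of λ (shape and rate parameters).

The Poisson likelihood adds the total count to the shape and the number of exposure periods to the rate. Here ∑xᵢ = 25 and n = 8, so shape 5→30 and rate 2.8→10.8.

Posterior: Gamma(shape=30, rate=10.8)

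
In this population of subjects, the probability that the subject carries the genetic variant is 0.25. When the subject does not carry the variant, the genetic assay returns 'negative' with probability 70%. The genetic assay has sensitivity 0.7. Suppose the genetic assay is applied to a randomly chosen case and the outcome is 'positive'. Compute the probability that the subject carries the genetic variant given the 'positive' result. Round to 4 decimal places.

Let H be the event that the subject carries the genetic variant. P(H) = 0.25, so P(¬H) = 0.75. With E the 'positive' result, P(E|H) = 0.7 and P(E|¬H) = 0.3.
P(E) = 0.7·0.25 + 0.3·0.75 = 0.17500 + 0.22500 = 0.40000.
By Bayes' theorem, P(H|E) = 0.17500 / 0.40000 = 0.4375.

P(H | E) ≈ 0.4375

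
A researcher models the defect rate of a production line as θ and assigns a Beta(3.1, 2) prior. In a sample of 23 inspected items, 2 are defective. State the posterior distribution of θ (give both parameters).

Posterior: Beta(5.1, 23)

The binomial likelihood is conjugate to the Beta prior: with 2 successes and 21 failures, the posterior is Beta(3.1+2, 2+21) = Beta(5.1, 23).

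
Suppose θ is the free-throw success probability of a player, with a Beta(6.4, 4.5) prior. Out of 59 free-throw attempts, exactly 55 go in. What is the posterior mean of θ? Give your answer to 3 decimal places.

Posterior mean ≈ 0.878

The binomial likelihood is conjugate to the Beta prior: with 55 successes and 4 failures, the posterior is Beta(6.4+55, 4.5+4) = Beta(61.4, 8.5).
Posterior mean = α/(α+β) = 61.4/69.9 = 0.878.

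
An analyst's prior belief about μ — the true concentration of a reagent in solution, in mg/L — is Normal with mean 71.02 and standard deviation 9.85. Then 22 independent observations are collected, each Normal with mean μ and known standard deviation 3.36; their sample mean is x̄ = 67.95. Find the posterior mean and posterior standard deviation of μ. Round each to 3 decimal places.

Prior precision 1/τ₀² = 1/9.85² = 0.0103069; data precision n/σ² = 22/3.36² = 1.94870.
Posterior precision = 0.0103069 + 1.94870 = 1.95900, giving posterior SD = 1/√1.95900 = 0.714.
Posterior mean = (0.0103069·71.02 + 1.94870·67.95) / 1.95900 = 67.966.

Posterior mean ≈ 67.966; posterior SD ≈ 0.714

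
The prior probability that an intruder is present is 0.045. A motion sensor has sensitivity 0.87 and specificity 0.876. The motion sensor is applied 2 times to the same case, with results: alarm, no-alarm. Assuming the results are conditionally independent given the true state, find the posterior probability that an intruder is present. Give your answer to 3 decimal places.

With H the event that an intruder is present, the joint likelihood of the observed sequence is P(data|H) = 0.87·0.13 = 0.11310 and P(data|¬H) = 0.124·0.876 = 0.10862.
Bayes: P(H|data) = 0.045·0.11310 / (0.045·0.11310 + 0.955·0.10862) = 0.0050895/0.10883 = 0.0468.

Posterior P(H) ≈ 0.047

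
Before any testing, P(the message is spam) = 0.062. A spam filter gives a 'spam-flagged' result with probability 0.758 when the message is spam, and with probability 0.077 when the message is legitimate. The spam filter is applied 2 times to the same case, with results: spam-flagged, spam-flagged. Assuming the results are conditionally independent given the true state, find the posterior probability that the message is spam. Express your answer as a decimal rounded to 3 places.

Posterior P(H) ≈ 0.865

Let H be the event that the message is spam; start with P(H) = 0.062. P('spam-flagged'|H) = 0.758, P('spam-flagged'|¬H) = 0.077.
Update on result 1 ('spam-flagged'): P(H) ← 0.758·0.0620 / (0.758·0.0620 + 0.077·0.9380) = 0.046996/0.11922 = 0.3942.
Update on result 2 ('spam-flagged'): P(H) ← 0.758·0.3942 / (0.758·0.3942 + 0.077·0.6058) = 0.29880/0.34544 = 0.8650.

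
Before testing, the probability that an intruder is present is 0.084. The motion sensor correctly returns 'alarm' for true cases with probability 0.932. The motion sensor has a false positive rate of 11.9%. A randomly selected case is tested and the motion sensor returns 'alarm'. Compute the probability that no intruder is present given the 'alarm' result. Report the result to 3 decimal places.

P(¬H | E) ≈ 0.582

Let H be the event that an intruder is present. P(H) = 0.084, so P(¬H) = 0.916. With E the 'alarm' result, P(E|H) = 0.932 and P(E|¬H) = 0.119.
P(E) = 0.932·0.084 + 0.119·0.916 = 0.078288 + 0.10900 = 0.18729.
By Bayes' theorem, P(H|E) = 0.078288 / 0.18729 = 0.418. Hence P(¬H|E) = 1 − 0.418 = 0.582.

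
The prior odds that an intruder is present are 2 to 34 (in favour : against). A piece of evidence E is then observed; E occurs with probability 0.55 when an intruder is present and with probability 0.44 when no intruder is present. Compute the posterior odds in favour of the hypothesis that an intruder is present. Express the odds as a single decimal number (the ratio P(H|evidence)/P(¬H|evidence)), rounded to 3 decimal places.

Prior odds = 2/34 = 0.058824.
Likelihood ratio for E = 0.55/0.44 = 1.2500.
Posterior odds = prior odds × LR = 0.073529.

Posterior odds ≈ 0.074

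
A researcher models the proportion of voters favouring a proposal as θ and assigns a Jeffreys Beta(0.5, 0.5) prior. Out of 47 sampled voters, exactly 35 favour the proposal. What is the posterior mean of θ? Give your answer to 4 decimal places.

Posterior mean ≈ 0.7396

Observing 35 successes and 12 failures updates Beta(0.5, 0.5) by adding the success and failure counts to the two shape parameters: α = 0.5+35 = 35.5, β = 0.5+12 = 12.5.
E[θ | data] = 35.5/(35.5+12.5) = 0.7396.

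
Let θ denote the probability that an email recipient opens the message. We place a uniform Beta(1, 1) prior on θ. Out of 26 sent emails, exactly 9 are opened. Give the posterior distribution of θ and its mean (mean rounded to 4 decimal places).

The binomial likelihood is conjugate to the Beta prior: with 9 successes and 17 failures, the posterior is Beta(1+9, 1+17) = Beta(10, 18).
Posterior mean = α/(α+β) = 10/28 = 0.3571.

Posterior: Beta(10, 18); mean ≈ 0.3571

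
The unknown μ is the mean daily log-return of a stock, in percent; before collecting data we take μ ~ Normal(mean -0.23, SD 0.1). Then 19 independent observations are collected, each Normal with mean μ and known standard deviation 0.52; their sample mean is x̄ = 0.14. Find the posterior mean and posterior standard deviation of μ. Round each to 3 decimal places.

Prior precision 1/τ₀² = 1/0.1² = 100.000; data precision n/σ² = 19/0.52² = 70.2663.
Posterior precision = 100.000 + 70.2663 = 170.266, giving posterior SD = 1/√170.266 = 0.077.
Posterior mean = (100.000·-0.23 + 70.2663·0.14) / 170.266 = -0.077.

Posterior mean ≈ -0.077; posterior SD ≈ 0.077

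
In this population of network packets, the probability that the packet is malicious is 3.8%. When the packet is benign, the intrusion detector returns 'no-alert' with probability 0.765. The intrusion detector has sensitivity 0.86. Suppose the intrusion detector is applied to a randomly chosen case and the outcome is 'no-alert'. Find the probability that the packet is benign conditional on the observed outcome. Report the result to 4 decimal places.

P(¬H | E) ≈ 0.9928

Let H be the event that the packet is malicious. P(H) = 0.038, so P(¬H) = 0.962. With E the 'no-alert' result, P(E|H) = 0.14 and P(E|¬H) = 0.765.
P(E) = 0.14·0.038 + 0.765·0.962 = 0.0053200 + 0.73593 = 0.74125.
By Bayes' theorem, P(H|E) = 0.0053200 / 0.74125 = 0.0072. Hence P(¬H|E) = 1 − 0.0072 = 0.9928.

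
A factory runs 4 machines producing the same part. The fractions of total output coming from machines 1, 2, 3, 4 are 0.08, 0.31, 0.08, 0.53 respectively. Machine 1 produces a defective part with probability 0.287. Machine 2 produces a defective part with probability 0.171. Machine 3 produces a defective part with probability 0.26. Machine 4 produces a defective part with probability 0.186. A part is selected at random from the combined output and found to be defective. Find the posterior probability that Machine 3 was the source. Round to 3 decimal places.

Tabulate prior·likelihood by source: [1] prior 0.08, lik 0.287, product 0.02296; [2] prior 0.31, lik 0.171, product 0.05301; [3] prior 0.08, lik 0.26, product 0.02080; [4] prior 0.53, lik 0.186, product 0.09858.
Normalizing constant = 0.19535; the posterior for Machine 3 is its product over the sum, 0.02080/0.19535 = 0.106.

Posterior probability ≈ 0.106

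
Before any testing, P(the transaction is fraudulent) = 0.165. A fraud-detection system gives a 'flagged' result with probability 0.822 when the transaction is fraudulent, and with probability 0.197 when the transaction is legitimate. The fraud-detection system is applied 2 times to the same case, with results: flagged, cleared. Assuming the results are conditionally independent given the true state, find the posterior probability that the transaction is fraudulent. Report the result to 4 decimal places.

Let H be the event that the transaction is fraudulent; start with P(H) = 0.165. P('flagged'|H) = 0.822, P('flagged'|¬H) = 0.197.
Update on result 1 ('flagged'): P(H) ← 0.822·0.1650 / (0.822·0.1650 + 0.197·0.8350) = 0.13563/0.30012 = 0.4519.
Update on result 2 ('cleared'): P(H) ← 0.178·0.4519 / (0.178·0.4519 + 0.803·0.5481) = 0.080440/0.52056 = 0.1545.

Posterior P(H) ≈ 0.1545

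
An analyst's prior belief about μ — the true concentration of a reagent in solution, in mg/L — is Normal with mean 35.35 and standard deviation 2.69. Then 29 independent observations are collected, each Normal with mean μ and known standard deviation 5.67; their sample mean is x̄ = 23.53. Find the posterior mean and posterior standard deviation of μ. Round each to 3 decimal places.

Posterior mean ≈ 25.100; posterior SD ≈ 0.980

Prior precision 1/τ₀² = 1/2.69² = 0.138196; data precision n/σ² = 29/5.67² = 0.902053.
Posterior precision = 0.138196 + 0.902053 = 1.04025, giving posterior SD = 1/√1.04025 = 0.980.
Posterior mean = (0.138196·35.35 + 0.902053·23.53) / 1.04025 = 25.100.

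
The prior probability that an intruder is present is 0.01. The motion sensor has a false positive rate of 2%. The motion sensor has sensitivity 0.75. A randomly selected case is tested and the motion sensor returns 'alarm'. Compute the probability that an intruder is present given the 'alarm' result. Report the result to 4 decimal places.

Let H be the event that an intruder is present. P(H) = 0.01, so P(¬H) = 0.99. With E the 'alarm' result, P(E|H) = 0.75 and P(E|¬H) = 0.02.
P(E) = 0.75·0.01 + 0.02·0.99 = 0.0075000 + 0.019800 = 0.027300.
By Bayes' theorem, P(H|E) = 0.0075000 / 0.027300 = 0.2747.

P(H | E) ≈ 0.2747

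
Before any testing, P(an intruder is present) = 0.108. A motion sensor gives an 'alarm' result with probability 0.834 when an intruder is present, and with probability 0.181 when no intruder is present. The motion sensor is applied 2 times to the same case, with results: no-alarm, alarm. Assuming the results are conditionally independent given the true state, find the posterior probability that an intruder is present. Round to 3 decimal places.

Posterior P(H) ≈ 0.102

With H the event that an intruder is present, the joint likelihood of the observed sequence is P(data|H) = 0.166·0.834 = 0.13844 and P(data|¬H) = 0.819·0.181 = 0.14824.
Bayes: P(H|data) = 0.108·0.13844 / (0.108·0.13844 + 0.892·0.14824) = 0.014952/0.14718 = 0.1016.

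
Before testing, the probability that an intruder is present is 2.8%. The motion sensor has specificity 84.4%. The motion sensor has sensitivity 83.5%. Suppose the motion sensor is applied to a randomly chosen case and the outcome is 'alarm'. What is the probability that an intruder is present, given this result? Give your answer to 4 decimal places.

Write H for 'an intruder is present'. Prior odds H:¬H = 0.028/0.972 = 0.028807. For the 'alarm' outcome, the likelihood ratio is 0.835/0.156 = 5.3526.
Posterior odds = 0.028807 × 5.3526 = 0.15419, so P(H|E) = 0.15419/(1+0.15419) = 0.1336.

P(H | E) ≈ 0.1336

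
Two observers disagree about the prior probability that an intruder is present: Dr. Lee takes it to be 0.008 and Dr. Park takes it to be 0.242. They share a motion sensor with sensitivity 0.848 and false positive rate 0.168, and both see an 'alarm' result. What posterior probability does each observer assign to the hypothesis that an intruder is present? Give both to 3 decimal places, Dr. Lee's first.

Dr. Lee: 0.039; Dr. Park: 0.617

P('+'|H) = 0.848, P('+'|¬H) = 0.168.
Dr. Lee: numerator 0.848·0.008 = 0.0067840; evidence = 0.0067840+0.168·0.992 = 0.17344; posterior = 0.039.
Dr. Park: numerator 0.848·0.242 = 0.20522; evidence = 0.20522+0.168·0.758 = 0.33256; posterior = 0.617.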